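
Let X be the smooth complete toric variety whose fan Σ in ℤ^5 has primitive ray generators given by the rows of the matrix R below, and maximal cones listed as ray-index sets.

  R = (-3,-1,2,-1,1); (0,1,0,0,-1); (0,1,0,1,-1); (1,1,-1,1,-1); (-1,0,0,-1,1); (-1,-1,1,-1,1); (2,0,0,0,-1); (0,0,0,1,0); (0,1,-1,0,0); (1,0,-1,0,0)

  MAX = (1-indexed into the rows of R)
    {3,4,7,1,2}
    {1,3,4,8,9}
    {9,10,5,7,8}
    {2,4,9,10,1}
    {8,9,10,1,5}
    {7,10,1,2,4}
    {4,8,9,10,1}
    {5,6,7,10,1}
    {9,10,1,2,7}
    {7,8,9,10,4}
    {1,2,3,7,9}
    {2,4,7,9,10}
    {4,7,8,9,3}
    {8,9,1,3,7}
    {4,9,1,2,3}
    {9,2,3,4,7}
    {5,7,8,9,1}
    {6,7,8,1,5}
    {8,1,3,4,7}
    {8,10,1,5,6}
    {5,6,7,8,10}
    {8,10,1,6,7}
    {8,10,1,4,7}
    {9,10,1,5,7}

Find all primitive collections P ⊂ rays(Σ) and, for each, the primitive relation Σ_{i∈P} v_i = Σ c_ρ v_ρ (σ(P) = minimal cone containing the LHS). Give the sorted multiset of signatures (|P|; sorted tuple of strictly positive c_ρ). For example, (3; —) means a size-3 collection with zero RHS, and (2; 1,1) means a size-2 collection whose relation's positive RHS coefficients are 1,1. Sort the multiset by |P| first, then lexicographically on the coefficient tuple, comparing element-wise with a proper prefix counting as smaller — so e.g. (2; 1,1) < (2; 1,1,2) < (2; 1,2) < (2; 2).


Minimal non-faces — 12 found among 10 rays, 24 max cones:

  {4,6}:  v_{4} + v_{6} = 0 ; sig = (2; —)
  {2,8}:  v_{2} + v_{8} = v_{3} ; sig = (2; 1)
  {3,10}:  v_{3} + v_{10} = v_{4} ; sig = (2; 1)
  {4,5}:  v_{4} + v_{5} = v_{9} ; sig = (2; 1)
  {6,9}:  v_{6} + v_{9} = v_{5} ; sig = (2; 1)
  {2,6}:  v_{2} + v_{6} = v_{1} + v_{7} + v_{9} ; sig = (2; 1,1,1)
  {3,6}:  v_{3} + v_{6} = v_{1} + v_{7} + v_{8} + v_{9} ; sig = (2; 1,1,1,1)
  {3,5}:  v_{3} + v_{5} = v_{1} + v_{7} + v_{8} + 2·v_{9} ; sig = (2; 1,1,1,2)
  {2,5}:  v_{2} + v_{5} = v_{1} + v_{7} + 2·v_{9} ; sig = (2; 1,1,2)
  {1,4,7,9}:  v_{1} + v_{4} + v_{7} + v_{9} = v_{2} ; sig = (4; 1)
  {1,7,8,9,10}:  v_{1} + v_{7} + v_{8} + v_{9} + v_{10} = 0 ; sig = (5; —)
  {1,5,7,8,10}:  v_{1} + v_{5} + v_{7} + v_{8} + v_{10} = v_{6} ; sig = (5; 1)

Hence PRS(X_Σ) =
{ (2; —),  (2; 1) ×4,  (2; 1,1,1),  (2; 1,1,1,1),  (2; 1,1,1,2),  (2; 1,1,2),  (4; 1),  (5; —),  (5; 1) }


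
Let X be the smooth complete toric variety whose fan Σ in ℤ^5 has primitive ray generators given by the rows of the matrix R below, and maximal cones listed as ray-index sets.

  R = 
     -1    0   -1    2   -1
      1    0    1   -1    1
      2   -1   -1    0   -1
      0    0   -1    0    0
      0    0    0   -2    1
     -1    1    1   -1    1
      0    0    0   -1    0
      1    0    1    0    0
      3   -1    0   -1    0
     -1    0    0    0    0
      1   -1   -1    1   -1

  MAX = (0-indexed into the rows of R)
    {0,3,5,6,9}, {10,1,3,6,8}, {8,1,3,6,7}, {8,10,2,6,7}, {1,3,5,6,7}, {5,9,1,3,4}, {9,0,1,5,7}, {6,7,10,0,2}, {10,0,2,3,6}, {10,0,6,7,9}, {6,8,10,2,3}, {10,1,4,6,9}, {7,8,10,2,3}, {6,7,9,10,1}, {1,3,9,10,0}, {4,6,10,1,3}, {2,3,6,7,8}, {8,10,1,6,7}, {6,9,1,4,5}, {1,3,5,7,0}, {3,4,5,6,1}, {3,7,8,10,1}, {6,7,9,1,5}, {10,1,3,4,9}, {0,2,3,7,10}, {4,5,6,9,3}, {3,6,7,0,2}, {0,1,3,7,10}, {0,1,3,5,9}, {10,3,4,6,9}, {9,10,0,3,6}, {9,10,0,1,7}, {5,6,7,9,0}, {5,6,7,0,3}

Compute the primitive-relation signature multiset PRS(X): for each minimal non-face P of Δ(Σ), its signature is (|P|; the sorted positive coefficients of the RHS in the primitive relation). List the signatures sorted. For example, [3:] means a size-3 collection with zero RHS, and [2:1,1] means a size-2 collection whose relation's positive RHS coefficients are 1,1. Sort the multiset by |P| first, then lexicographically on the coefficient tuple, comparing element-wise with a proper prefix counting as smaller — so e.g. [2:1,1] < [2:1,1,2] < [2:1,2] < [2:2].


Primitive collections (15):

  • {5,10}:  v_{5} + v_{10} = 0  →  sig = [2:]
  • {1,2}:  v_{1} + v_{2} = v_{8}  →  sig = [2:1]
  • {0,4}:  v_{0} + v_{4} = v_{3} + v_{9}  →  sig = [2:1,1]
  • {2,9}:  v_{2} + v_{9} = v_{6} + v_{10}  →  sig = [2:1,1]
  • {4,7}:  v_{4} + v_{7} = v_{1} + v_{6}  →  sig = [2:1,1]
  • {0,8}:  v_{0} + v_{8} = v_{3} + v_{7} + v_{10}  →  sig = [2:1,1,1]
  • {2,5}:  v_{2} + v_{5} = v_{3} + v_{6} + v_{7}  →  sig = [2:1,1,1]
  • {8,9}:  v_{8} + v_{9} = v_{1} + v_{6} + v_{10}  →  sig = [2:1,1,1]
  • {5,8}:  v_{5} + v_{8} = v_{1} + v_{3} + v_{6} + v_{7}  →  sig = [2:1,1,1,1]
  • {2,4}:  v_{2} + v_{4} = v_{1} + v_{3} + 2·v_{6} + v_{10}  →  sig = [2:1,1,1,2]
  • {4,8}:  v_{4} + v_{8} = 2·v_{1} + v_{3} + 2·v_{6} + v_{10}  →  sig = [2:1,1,2,2]
  • {0,1,6}:  v_{0} + v_{1} + v_{6} = 0  →  sig = [3:]
  • {3,7,9}:  v_{3} + v_{7} + v_{9} = 0  →  sig = [3:]
  • {1,3,6,9}:  v_{1} + v_{3} + v_{6} + v_{9} = v_{4}  →  sig = [4:1]
  • {3,6,7,10}:  v_{3} + v_{6} + v_{7} + v_{10} = v_{2}  →  sig = [4:1]

Sorted signature multiset PRS(X):
    |P|=2: 11 collections, coeffs (), (1), (1,1), (1,1), (1,1), (1,1,1), (1,1,1), (1,1,1), (1,1,1,1), (1,1,1,2), (1,1,2,2)
    |P|=3: 2 collections, coeffs (), ()
    |P|=4: 2 collections, coeffs (1), (1)


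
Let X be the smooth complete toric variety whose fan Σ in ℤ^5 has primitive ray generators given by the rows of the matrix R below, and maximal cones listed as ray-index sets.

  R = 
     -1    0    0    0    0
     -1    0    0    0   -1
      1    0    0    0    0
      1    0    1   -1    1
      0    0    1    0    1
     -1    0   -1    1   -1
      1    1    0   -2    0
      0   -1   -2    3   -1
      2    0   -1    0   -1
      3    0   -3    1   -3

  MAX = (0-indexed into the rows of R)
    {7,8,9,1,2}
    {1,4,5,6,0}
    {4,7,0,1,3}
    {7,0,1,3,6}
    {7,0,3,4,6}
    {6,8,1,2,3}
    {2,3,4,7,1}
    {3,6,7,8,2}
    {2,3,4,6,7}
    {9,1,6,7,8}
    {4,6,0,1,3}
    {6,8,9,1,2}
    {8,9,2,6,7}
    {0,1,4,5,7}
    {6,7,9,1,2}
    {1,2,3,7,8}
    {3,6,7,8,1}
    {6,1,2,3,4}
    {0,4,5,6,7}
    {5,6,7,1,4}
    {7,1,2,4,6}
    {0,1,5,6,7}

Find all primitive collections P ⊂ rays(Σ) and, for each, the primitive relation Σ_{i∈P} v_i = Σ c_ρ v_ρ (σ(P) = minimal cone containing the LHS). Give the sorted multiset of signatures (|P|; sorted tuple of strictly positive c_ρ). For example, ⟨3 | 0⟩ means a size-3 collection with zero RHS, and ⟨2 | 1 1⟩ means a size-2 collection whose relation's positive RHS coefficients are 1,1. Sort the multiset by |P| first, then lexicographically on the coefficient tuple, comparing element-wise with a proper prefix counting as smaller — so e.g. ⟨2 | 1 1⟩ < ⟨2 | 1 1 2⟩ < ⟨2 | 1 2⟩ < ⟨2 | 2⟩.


Δ(Σ) — 10 vertices, 14 min non-faces:

  • {0,2}:  v_{0} + v_{2} = 0 — sig = ⟨2 | 0⟩
  • {3,5}:  v_{3} + v_{5} = 0 — sig = ⟨2 | 0⟩
  • {0,8}:  v_{0} + v_{8} = v_{1} + v_{3} + v_{6} + v_{7} — sig = ⟨2 | 1 1 1 1⟩
  • {0,9}:  v_{0} + v_{9} = v_{1} + v_{6} + v_{7} + v_{8} — sig = ⟨2 | 1 1 1 1⟩
  • {2,5}:  v_{2} + v_{5} = v_{1} + v_{4} + v_{6} + v_{7} — sig = ⟨2 | 1 1 1 1⟩
  • {5,8}:  v_{5} + v_{8} = v_{1} + v_{2} + v_{6} + v_{7} — sig = ⟨2 | 1 1 1 1⟩
  • {4,9}:  v_{4} + v_{9} = v_{1} + 3·v_{2} + v_{6} + v_{7} — sig = ⟨2 | 1 1 1 3⟩
  • {3,9}:  v_{3} + v_{9} = 2·v_{8} — sig = ⟨2 | 2⟩
  • {4,8}:  v_{4} + v_{8} = 2·v_{2} — sig = ⟨2 | 2⟩
  • {5,9}:  v_{5} + v_{9} = 2·v_{1} + 2·v_{2} + 2·v_{6} + 2·v_{7} — sig = ⟨2 | 2 2 2 2⟩
  • {0,1,4,6,7}:  v_{0} + v_{1} + v_{4} + v_{6} + v_{7} = v_{5} — sig = ⟨5 | 1⟩
  • {1,2,3,6,7}:  v_{1} + v_{2} + v_{3} + v_{6} + v_{7} = v_{8} — sig = ⟨5 | 1⟩
  • {1,2,6,7,8}:  v_{1} + v_{2} + v_{6} + v_{7} + v_{8} = v_{9} — sig = ⟨5 | 1⟩
  • {1,3,4,6,7}:  v_{1} + v_{3} + v_{4} + v_{6} + v_{7} = v_{2} — sig = ⟨5 | 1⟩

Signatures (|P|; sorted positive RHS coefficients), sorted:
    ⟨2 | 0⟩
    ⟨2 | 0⟩
    ⟨2 | 1 1 1 1⟩
    ⟨2 | 1 1 1 1⟩
    ⟨2 | 1 1 1 1⟩
    ⟨2 | 1 1 1 1⟩
    ⟨2 | 1 1 1 3⟩
    ⟨2 | 2⟩
    ⟨2 | 2⟩
    ⟨2 | 2 2 2 2⟩
    ⟨5 | 1⟩
    ⟨5 | 1⟩
    ⟨5 | 1⟩
    ⟨5 | 1⟩


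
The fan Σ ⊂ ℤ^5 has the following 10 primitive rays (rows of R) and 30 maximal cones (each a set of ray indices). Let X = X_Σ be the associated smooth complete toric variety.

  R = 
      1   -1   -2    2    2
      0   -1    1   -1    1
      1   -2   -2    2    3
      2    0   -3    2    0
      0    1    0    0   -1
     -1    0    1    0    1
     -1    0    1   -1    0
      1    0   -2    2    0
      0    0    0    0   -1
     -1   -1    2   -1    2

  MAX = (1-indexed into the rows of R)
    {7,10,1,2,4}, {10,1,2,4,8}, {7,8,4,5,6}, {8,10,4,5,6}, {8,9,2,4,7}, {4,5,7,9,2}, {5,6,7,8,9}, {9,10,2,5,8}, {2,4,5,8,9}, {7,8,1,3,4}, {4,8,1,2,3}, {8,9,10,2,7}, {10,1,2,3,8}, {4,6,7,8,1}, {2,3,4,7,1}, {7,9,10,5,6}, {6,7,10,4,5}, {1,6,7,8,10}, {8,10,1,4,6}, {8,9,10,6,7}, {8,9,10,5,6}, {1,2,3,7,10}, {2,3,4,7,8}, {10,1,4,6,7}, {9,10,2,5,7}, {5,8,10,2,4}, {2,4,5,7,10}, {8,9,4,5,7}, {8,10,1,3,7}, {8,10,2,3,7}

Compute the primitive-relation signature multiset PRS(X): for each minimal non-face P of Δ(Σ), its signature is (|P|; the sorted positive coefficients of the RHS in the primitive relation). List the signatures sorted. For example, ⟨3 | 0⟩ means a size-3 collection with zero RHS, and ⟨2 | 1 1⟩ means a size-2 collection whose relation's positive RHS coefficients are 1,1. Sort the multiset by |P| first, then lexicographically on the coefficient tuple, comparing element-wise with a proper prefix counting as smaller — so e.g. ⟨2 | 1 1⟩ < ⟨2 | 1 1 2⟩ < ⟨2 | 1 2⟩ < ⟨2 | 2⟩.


Σ has 13 primitive collections:

  P = {2,6}:  v_{2} + v_{6} = v_{10}  ⟹  sig = ⟨2 | 1⟩
  P = {3,5}:  v_{3} + v_{5} = v_{1}  ⟹  sig = ⟨2 | 1⟩
  P = {1,5}:  v_{1} + v_{5} = v_{4} + v_{6}  ⟹  sig = ⟨2 | 1 1⟩
  P = {3,6}:  v_{3} + v_{6} = v_{1} + v_{7} + v_{8} + v_{10}  ⟹  sig = ⟨2 | 1 1 1 1⟩
  P = {1,9}:  v_{1} + v_{9} = v_{2} + v_{7} + 2·v_{8}  ⟹  sig = ⟨2 | 1 1 2⟩
  P = {3,9}:  v_{3} + v_{9} = 2·v_{2} + 2·v_{7} + 3·v_{8}  ⟹  sig = ⟨2 | 2 2 3⟩
  P = {4,6,9}:  v_{4} + v_{6} + v_{9} = v_{8}  ⟹  sig = ⟨3 | 1⟩
  P = {4,9,10}:  v_{4} + v_{9} + v_{10} = v_{2} + v_{8}  ⟹  sig = ⟨3 | 1 1⟩
  P = {3,4,10}:  v_{3} + v_{4} + v_{10} = 2·v_{1} + v_{2}  ⟹  sig = ⟨3 | 1 2⟩
  P = {2,5,7,8}:  v_{2} + v_{5} + v_{7} + v_{8} = 0  ⟹  sig = ⟨4 | 0⟩
  P = {1,2,7,8}:  v_{1} + v_{2} + v_{7} + v_{8} = v_{3}  ⟹  sig = ⟨4 | 1⟩
  P = {4,7,8,10}:  v_{4} + v_{7} + v_{8} + v_{10} = v_{1}  ⟹  sig = ⟨4 | 1⟩
  P = {5,7,8,10}:  v_{5} + v_{7} + v_{8} + v_{10} = v_{6}  ⟹  sig = ⟨4 | 1⟩

so the primitive-relation signature multiset is
[⟨2 | 1⟩, ⟨2 | 1⟩, ⟨2 | 1 1⟩, ⟨2 | 1 1 1 1⟩, ⟨2 | 1 1 2⟩, ⟨2 | 2 2 3⟩, ⟨3 | 1⟩, ⟨3 | 1 1⟩, ⟨3 | 1 2⟩, ⟨4 | 0⟩, ⟨4 | 1⟩, ⟨4 | 1⟩, ⟨4 | 1⟩]


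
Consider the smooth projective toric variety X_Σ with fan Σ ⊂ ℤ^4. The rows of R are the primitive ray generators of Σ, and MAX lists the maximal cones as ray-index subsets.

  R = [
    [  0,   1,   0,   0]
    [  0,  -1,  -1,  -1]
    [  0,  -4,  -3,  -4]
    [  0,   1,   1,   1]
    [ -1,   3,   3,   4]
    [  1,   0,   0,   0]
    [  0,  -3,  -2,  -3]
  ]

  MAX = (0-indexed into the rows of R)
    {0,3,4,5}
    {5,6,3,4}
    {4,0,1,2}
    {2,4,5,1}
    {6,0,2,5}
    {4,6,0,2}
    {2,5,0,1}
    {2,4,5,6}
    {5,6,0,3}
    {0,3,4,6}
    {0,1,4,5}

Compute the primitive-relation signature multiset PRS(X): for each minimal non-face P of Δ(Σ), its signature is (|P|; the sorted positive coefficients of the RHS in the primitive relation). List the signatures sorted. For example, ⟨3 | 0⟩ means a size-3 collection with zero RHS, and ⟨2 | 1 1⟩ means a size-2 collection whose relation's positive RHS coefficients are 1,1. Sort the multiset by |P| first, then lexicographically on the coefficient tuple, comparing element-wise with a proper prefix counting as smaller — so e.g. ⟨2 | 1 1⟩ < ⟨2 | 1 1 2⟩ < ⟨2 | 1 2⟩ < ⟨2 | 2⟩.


5 collections generate NE(X_Σ); each relation:

  {1,3}:  v_{1} + v_{3} = 0 ; sig = ⟨2 | 0⟩
  {1,6}:  v_{1} + v_{6} = v_{2} ; sig = ⟨2 | 1⟩
  {2,3}:  v_{2} + v_{3} = v_{6} ; sig = ⟨2 | 1⟩
  {0,2,4,5}:  v_{0} + v_{2} + v_{4} + v_{5} = 0 ; sig = ⟨4 | 0⟩
  {0,4,5,6}:  v_{0} + v_{4} + v_{5} + v_{6} = v_{3} ; sig = ⟨4 | 1⟩

Sorted signature multiset PRS(X):
    ⟨2 | 0⟩
    ⟨2 | 1⟩
    ⟨2 | 1⟩
    ⟨4 | 0⟩
    ⟨4 | 1⟩


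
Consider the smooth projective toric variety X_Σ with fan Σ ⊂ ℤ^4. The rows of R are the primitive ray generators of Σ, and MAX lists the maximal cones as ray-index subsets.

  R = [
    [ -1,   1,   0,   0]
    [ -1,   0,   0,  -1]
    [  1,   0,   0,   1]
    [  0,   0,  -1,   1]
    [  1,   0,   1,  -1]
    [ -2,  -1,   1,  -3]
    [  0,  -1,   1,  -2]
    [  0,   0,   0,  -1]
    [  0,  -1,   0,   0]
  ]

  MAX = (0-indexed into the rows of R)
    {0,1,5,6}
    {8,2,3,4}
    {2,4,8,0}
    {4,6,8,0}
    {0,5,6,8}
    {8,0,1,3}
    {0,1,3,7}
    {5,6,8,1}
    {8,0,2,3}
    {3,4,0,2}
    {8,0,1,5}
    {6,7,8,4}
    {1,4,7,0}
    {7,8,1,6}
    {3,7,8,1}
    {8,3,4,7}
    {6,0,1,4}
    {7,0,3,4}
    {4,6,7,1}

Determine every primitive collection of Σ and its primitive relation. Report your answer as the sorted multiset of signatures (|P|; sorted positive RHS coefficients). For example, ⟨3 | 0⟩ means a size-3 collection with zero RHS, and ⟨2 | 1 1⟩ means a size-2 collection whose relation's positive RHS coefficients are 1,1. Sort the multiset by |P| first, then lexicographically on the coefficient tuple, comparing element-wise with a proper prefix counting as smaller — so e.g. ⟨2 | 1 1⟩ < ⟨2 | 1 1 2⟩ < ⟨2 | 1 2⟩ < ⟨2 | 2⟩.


The 14 primitive collections of Σ (r=9, n=4):

  P = {1,2}:  v_{1} + v_{2} = 0  ⟹  sig = ⟨2 | 0⟩
  P = {2,6}:  v_{2} + v_{6} = v_{4} + v_{8}  ⟹  sig = ⟨2 | 1 1⟩
  P = {2,7}:  v_{2} + v_{7} = v_{3} + v_{4}  ⟹  sig = ⟨2 | 1 1⟩
  P = {3,6}:  v_{3} + v_{6} = v_{7} + v_{8}  ⟹  sig = ⟨2 | 1 1⟩
  P = {2,5}:  v_{2} + v_{5} = v_{0} + v_{6} + v_{8}  ⟹  sig = ⟨2 | 1 1 1⟩
  P = {3,5}:  v_{3} + v_{5} = 2·v_{1} + v_{8}  ⟹  sig = ⟨2 | 1 2⟩
  P = {4,5}:  v_{4} + v_{5} = v_{0} + 2·v_{6}  ⟹  sig = ⟨2 | 1 2⟩
  P = {5,7}:  v_{5} + v_{7} = 2·v_{1} + v_{6}  ⟹  sig = ⟨2 | 1 2⟩
  P = {0,7,8}:  v_{0} + v_{7} + v_{8} = v_{1}  ⟹  sig = ⟨3 | 1⟩
  P = {1,3,4}:  v_{1} + v_{3} + v_{4} = v_{7}  ⟹  sig = ⟨3 | 1⟩
  P = {1,4,8}:  v_{1} + v_{4} + v_{8} = v_{6}  ⟹  sig = ⟨3 | 1⟩
  P = {0,6,7}:  v_{0} + v_{6} + v_{7} = 2·v_{1} + v_{4}  ⟹  sig = ⟨3 | 1 2⟩
  P = {0,3,4,8}:  v_{0} + v_{3} + v_{4} + v_{8} = 0  ⟹  sig = ⟨4 | 0⟩
  P = {0,1,6,8}:  v_{0} + v_{1} + v_{6} + v_{8} = v_{5}  ⟹  sig = ⟨4 | 1⟩

Signatures (|P|; sorted positive RHS coefficients), sorted:
[⟨2 | 0⟩, ⟨2 | 1 1⟩, ⟨2 | 1 1⟩, ⟨2 | 1 1⟩, ⟨2 | 1 1 1⟩, ⟨2 | 1 2⟩, ⟨2 | 1 2⟩, ⟨2 | 1 2⟩, ⟨3 | 1⟩, ⟨3 | 1⟩, ⟨3 | 1⟩, ⟨3 | 1 2⟩, ⟨4 | 0⟩, ⟨4 | 1⟩]


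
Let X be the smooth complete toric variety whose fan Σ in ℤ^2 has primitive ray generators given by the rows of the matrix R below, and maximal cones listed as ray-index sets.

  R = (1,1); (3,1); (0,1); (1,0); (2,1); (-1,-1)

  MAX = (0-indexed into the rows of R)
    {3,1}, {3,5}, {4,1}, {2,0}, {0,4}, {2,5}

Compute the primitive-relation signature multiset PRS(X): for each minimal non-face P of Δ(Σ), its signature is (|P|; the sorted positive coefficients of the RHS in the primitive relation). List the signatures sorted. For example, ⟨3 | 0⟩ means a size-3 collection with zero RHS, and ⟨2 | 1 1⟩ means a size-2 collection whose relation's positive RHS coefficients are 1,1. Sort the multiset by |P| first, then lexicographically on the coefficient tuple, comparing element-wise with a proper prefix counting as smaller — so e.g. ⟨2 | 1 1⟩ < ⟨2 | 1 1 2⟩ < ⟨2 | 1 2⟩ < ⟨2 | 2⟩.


Minimal non-faces — 9 found among 6 rays, 6 max cones:

  P={0,5}:  v_{0} + v_{5} = 0  ⇒ sig = ⟨2 | 0⟩
  P={0,3}:  v_{0} + v_{3} = v_{4}  ⇒ sig = ⟨2 | 1⟩
  P={2,3}:  v_{2} + v_{3} = v_{0}  ⇒ sig = ⟨2 | 1⟩
  P={3,4}:  v_{3} + v_{4} = v_{1}  ⇒ sig = ⟨2 | 1⟩
  P={4,5}:  v_{4} + v_{5} = v_{3}  ⇒ sig = ⟨2 | 1⟩
  P={1,2}:  v_{1} + v_{2} = v_{0} + v_{4}  ⇒ sig = ⟨2 | 1 1⟩
  P={0,1}:  v_{0} + v_{1} = 2·v_{4}  ⇒ sig = ⟨2 | 2⟩
  P={1,5}:  v_{1} + v_{5} = 2·v_{3}  ⇒ sig = ⟨2 | 2⟩
  P={2,4}:  v_{2} + v_{4} = 2·v_{0}  ⇒ sig = ⟨2 | 2⟩

Sorted signature multiset PRS(X):
    ⟨2 | 0⟩
    ⟨2 | 1⟩
    ⟨2 | 1⟩
    ⟨2 | 1⟩
    ⟨2 | 1⟩
    ⟨2 | 1 1⟩
    ⟨2 | 2⟩
    ⟨2 | 2⟩
    ⟨2 | 2⟩


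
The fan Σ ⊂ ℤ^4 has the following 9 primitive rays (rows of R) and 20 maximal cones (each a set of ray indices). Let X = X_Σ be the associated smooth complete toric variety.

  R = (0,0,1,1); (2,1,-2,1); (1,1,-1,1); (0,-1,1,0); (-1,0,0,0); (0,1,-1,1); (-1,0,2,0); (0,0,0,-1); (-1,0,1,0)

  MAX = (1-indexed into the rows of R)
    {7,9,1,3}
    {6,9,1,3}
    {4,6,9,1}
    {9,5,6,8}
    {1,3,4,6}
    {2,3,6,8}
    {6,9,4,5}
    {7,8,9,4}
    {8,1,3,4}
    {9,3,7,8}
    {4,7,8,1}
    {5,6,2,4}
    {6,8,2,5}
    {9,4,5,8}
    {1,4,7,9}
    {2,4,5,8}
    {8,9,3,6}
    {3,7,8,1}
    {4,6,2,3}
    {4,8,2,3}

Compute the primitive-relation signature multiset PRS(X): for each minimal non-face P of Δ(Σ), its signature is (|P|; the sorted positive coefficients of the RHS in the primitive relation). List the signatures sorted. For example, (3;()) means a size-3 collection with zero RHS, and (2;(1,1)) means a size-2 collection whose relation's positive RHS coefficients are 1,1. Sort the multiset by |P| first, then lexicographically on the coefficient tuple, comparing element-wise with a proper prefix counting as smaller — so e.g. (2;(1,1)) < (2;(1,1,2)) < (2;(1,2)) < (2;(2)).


|primitive collections| = 12. Relations:

  {2,9}:  v_{2} + v_{9} = v_{3} ; sig = (2;(1))
  {3,5}:  v_{3} + v_{5} = v_{6} ; sig = (2;(1))
  {1,5}:  v_{1} + v_{5} = v_{4} + v_{6} + v_{9} ; sig = (2;(1,1,1))
  {2,7}:  v_{2} + v_{7} = v_{1} + v_{3} + v_{8} ; sig = (2;(1,1,1))
  {1,2}:  v_{1} + v_{2} = 2·v_{3} + v_{4} ; sig = (2;(1,2))
  {6,7}:  v_{6} + v_{7} = v_{3} + 2·v_{9} ; sig = (2;(1,2))
  {5,7}:  v_{5} + v_{7} = 2·v_{9} ; sig = (2;(2))
  {4,6,8}:  v_{4} + v_{6} + v_{8} = 0 ; sig = (3;())
  {1,8,9}:  v_{1} + v_{8} + v_{9} = v_{7} ; sig = (3;(1))
  {3,4,9}:  v_{3} + v_{4} + v_{9} = v_{1} ; sig = (3;(1))
  {1,6,8}:  v_{1} + v_{6} + v_{8} = v_{3} + v_{9} ; sig = (3;(1,1))
  {3,4,7}:  v_{3} + v_{4} + v_{7} = 2·v_{1} + v_{8} ; sig = (3;(1,2))

Sorted signature multiset PRS(X):
    |P|=2: 7 collections, coeffs (1), (1), (1,1,1), (1,1,1), (1,2), (1,2), (2)
    |P|=3: 5 collections, coeffs (), (1), (1), (1,1), (1,2)


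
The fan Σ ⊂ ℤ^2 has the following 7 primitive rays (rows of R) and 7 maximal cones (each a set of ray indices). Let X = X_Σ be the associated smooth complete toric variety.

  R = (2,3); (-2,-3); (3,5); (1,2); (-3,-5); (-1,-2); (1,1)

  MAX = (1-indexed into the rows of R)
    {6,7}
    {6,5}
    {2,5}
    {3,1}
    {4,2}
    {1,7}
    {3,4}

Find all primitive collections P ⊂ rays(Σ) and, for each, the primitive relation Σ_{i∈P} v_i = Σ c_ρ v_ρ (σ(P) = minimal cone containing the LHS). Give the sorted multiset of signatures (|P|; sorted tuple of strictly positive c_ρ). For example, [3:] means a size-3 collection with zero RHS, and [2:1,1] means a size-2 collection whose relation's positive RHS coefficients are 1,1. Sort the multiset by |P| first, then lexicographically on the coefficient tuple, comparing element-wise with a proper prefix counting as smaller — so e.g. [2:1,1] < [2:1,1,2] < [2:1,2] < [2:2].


Primitive collections (14):

  P = {1,2}:  v_{1} + v_{2} = 0  ⇒ sig = [2:]
  P = {3,5}:  v_{3} + v_{5} = 0  ⇒ sig = [2:]
  P = {4,6}:  v_{4} + v_{6} = 0  ⇒ sig = [2:]
  P = {1,4}:  v_{1} + v_{4} = v_{3}  ⇒ sig = [2:1]
  P = {1,5}:  v_{1} + v_{5} = v_{6}  ⇒ sig = [2:1]
  P = {1,6}:  v_{1} + v_{6} = v_{7}  ⇒ sig = [2:1]
  P = {2,3}:  v_{2} + v_{3} = v_{4}  ⇒ sig = [2:1]
  P = {2,6}:  v_{2} + v_{6} = v_{5}  ⇒ sig = [2:1]
  P = {2,7}:  v_{2} + v_{7} = v_{6}  ⇒ sig = [2:1]
  P = {3,6}:  v_{3} + v_{6} = v_{1}  ⇒ sig = [2:1]
  P = {4,5}:  v_{4} + v_{5} = v_{2}  ⇒ sig = [2:1]
  P = {4,7}:  v_{4} + v_{7} = v_{1}  ⇒ sig = [2:1]
  P = {3,7}:  v_{3} + v_{7} = 2·v_{1}  ⇒ sig = [2:2]
  P = {5,7}:  v_{5} + v_{7} = 2·v_{6}  ⇒ sig = [2:2]

Signatures (|P|; sorted positive RHS coefficients), sorted:
    [2:]
    [2:]
    [2:]
    [2:1]
    [2:1]
    [2:1]
    [2:1]
    [2:1]
    [2:1]
    [2:1]
    [2:1]
    [2:1]
    [2:2]
    [2:2]


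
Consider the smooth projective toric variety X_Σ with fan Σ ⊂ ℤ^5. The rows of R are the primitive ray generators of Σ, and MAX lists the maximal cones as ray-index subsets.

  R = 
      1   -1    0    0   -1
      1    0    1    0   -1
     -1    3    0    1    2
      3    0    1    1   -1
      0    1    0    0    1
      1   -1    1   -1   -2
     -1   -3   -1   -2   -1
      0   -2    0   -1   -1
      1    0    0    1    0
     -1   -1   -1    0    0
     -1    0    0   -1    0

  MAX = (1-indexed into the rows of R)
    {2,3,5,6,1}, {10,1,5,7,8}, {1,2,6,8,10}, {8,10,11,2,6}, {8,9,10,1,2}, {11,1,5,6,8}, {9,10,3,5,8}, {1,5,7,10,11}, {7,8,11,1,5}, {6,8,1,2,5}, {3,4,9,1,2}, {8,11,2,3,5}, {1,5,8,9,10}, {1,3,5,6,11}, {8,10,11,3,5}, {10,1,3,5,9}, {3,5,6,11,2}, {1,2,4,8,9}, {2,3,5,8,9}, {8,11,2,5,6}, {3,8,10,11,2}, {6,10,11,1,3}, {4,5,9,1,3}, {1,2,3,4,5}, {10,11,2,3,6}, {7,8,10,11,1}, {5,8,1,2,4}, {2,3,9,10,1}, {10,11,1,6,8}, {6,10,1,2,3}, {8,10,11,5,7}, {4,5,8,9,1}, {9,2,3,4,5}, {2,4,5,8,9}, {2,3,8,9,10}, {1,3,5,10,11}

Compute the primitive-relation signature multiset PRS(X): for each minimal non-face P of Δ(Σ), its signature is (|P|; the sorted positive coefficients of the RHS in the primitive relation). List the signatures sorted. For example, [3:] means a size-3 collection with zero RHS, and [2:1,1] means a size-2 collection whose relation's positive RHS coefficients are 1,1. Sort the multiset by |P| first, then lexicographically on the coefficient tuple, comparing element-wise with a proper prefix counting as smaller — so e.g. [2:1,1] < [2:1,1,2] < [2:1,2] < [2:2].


Σ has 18 primitive collections:

  P={9,11}:  v_{9} + v_{11} = 0  →  sig = [2:]
  P={4,10}:  v_{4} + v_{10} = v_{1} + v_{9}  →  sig = [2:1,1]
  P={6,9}:  v_{6} + v_{9} = v_{1} + v_{2}  →  sig = [2:1,1]
  P={2,7}:  v_{2} + v_{7} = v_{1} + v_{8} + v_{11}  →  sig = [2:1,1,1]
  P={3,7}:  v_{3} + v_{7} = v_{5} + v_{10} + v_{11}  →  sig = [2:1,1,1]
  P={4,11}:  v_{4} + v_{11} = v_{1} + v_{2} + v_{5}  →  sig = [2:1,1,1]
  P={7,9}:  v_{7} + v_{9} = v_{1} + v_{5} + v_{8} + v_{10}  →  sig = [2:1,1,1,1]
  P={4,7}:  v_{4} + v_{7} = 2·v_{1} + v_{5} + v_{8}  →  sig = [2:1,1,2]
  P={4,6}:  v_{4} + v_{6} = 2·v_{1} + 2·v_{2} + v_{5}  →  sig = [2:1,2,2]
  P={6,7}:  v_{6} + v_{7} = 2·v_{1} + v_{8} + 2·v_{11}  →  sig = [2:1,2,2]
  P={1,3,8}:  v_{1} + v_{3} + v_{8} = 0  →  sig = [3:]
  P={2,5,10}:  v_{2} + v_{5} + v_{10} = 0  →  sig = [3:]
  P={1,2,11}:  v_{1} + v_{2} + v_{11} = v_{6}  →  sig = [3:1]
  P={3,6,8}:  v_{3} + v_{6} + v_{8} = v_{2} + v_{11}  →  sig = [3:1,1]
  P={5,6,10}:  v_{5} + v_{6} + v_{10} = v_{1} + v_{11}  →  sig = [3:1,1]
  P={3,4,8}:  v_{3} + v_{4} + v_{8} = v_{2} + v_{5} + v_{9}  →  sig = [3:1,1,1]
  P={1,2,5,9}:  v_{1} + v_{2} + v_{5} + v_{9} = v_{4}  →  sig = [4:1]
  P={1,5,8,10,11}:  v_{1} + v_{5} + v_{8} + v_{10} + v_{11} = v_{7}  →  sig = [5:1]

Hence PRS(X_Σ) =
[[2:], [2:1,1], [2:1,1], [2:1,1,1], [2:1,1,1], [2:1,1,1], [2:1,1,1,1], [2:1,1,2], [2:1,2,2], [2:1,2,2], [3:], [3:], [3:1], [3:1,1], [3:1,1], [3:1,1,1], [4:1], [5:1]]


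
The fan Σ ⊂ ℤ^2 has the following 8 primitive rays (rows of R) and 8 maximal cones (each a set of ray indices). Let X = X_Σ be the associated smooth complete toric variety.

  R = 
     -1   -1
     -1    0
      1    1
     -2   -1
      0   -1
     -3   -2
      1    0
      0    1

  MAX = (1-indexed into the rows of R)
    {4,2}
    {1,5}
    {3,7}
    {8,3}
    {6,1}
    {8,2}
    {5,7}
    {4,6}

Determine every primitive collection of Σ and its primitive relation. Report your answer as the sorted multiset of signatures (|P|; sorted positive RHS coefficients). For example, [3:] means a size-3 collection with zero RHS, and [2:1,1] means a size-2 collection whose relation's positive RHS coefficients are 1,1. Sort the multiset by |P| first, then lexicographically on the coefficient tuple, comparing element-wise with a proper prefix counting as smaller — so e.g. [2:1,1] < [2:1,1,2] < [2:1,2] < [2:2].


|primitive collections| = 20. Relations:

  P={1,3}:  v_{1} + v_{3} = 0 — sig = [2:]
  P={2,7}:  v_{2} + v_{7} = 0 — sig = [2:]
  P={5,8}:  v_{5} + v_{8} = 0 — sig = [2:]
  P={1,2}:  v_{1} + v_{2} = v_{4} — sig = [2:1]
  P={1,4}:  v_{1} + v_{4} = v_{6} — sig = [2:1]
  P={1,7}:  v_{1} + v_{7} = v_{5} — sig = [2:1]
  P={1,8}:  v_{1} + v_{8} = v_{2} — sig = [2:1]
  P={2,3}:  v_{2} + v_{3} = v_{8} — sig = [2:1]
  P={2,5}:  v_{2} + v_{5} = v_{1} — sig = [2:1]
  P={3,4}:  v_{3} + v_{4} = v_{2} — sig = [2:1]
  P={3,5}:  v_{3} + v_{5} = v_{7} — sig = [2:1]
  P={3,6}:  v_{3} + v_{6} = v_{4} — sig = [2:1]
  P={4,7}:  v_{4} + v_{7} = v_{1} — sig = [2:1]
  P={7,8}:  v_{7} + v_{8} = v_{3} — sig = [2:1]
  P={6,8}:  v_{6} + v_{8} = v_{2} + v_{4} — sig = [2:1,1]
  P={2,6}:  v_{2} + v_{6} = 2·v_{4} — sig = [2:2]
  P={4,5}:  v_{4} + v_{5} = 2·v_{1} — sig = [2:2]
  P={4,8}:  v_{4} + v_{8} = 2·v_{2} — sig = [2:2]
  P={6,7}:  v_{6} + v_{7} = 2·v_{1} — sig = [2:2]
  P={5,6}:  v_{5} + v_{6} = 3·v_{1} — sig = [2:3]

Signatures (|P|; sorted positive RHS coefficients), sorted:
    |P|=2: 20 collections, coeffs (), (), (), (1), (1), (1), (1), (1), (1), (1), (1), (1), (1), (1), (1,1), (2), (2), (2), (2), (3)


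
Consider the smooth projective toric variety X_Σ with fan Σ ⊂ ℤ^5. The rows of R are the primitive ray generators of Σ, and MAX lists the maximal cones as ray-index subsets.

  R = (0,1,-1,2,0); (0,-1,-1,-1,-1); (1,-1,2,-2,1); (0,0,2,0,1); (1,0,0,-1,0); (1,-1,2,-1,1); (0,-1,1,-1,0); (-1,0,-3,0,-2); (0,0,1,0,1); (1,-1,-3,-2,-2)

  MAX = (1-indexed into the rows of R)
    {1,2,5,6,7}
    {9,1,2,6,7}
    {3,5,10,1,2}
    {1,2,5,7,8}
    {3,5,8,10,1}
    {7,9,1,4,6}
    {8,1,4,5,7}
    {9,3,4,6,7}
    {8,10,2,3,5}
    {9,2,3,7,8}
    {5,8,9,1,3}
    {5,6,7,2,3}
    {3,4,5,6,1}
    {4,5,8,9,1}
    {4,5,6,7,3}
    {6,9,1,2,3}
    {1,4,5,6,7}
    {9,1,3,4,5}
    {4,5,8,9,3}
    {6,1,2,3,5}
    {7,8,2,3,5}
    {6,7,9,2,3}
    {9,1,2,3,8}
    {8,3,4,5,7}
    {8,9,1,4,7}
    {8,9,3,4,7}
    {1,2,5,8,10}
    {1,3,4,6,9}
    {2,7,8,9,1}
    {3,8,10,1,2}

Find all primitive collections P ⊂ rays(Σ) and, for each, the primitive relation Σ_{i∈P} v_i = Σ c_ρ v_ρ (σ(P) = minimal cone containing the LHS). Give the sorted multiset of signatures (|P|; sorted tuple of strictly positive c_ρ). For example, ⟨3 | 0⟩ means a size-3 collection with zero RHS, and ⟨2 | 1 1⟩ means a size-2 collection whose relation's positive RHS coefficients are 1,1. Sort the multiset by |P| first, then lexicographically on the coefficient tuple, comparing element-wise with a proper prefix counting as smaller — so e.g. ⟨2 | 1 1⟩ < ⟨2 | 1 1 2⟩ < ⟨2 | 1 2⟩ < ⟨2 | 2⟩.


Σ has 12 primitive collections:

  {2,4}:  v_{2} + v_{4} = v_{7} — sig = ⟨2 | 1⟩
  {6,8}:  v_{6} + v_{8} = v_{2} — sig = ⟨2 | 1⟩
  {4,10}:  v_{4} + v_{10} = v_{2} + v_{5} — sig = ⟨2 | 1 1⟩
  {6,10}:  v_{6} + v_{10} = v_{1} + 2·v_{2} + v_{3} + v_{5} — sig = ⟨2 | 1 1 1 2⟩
  {7,10}:  v_{7} + v_{10} = 2·v_{2} + v_{5} — sig = ⟨2 | 1 2⟩
  {9,10}:  v_{9} + v_{10} = 2·v_{1} + 3·v_{3} + 2·v_{8} — sig = ⟨2 | 2 2 3⟩
  {1,3,7}:  v_{1} + v_{3} + v_{7} = v_{6} — sig = ⟨3 | 1⟩
  {5,7,9}:  v_{5} + v_{7} + v_{9} = v_{3} — sig = ⟨3 | 1⟩
  {2,5,9}:  v_{2} + v_{5} + v_{9} = v_{1} + 2·v_{3} + v_{8} — sig = ⟨3 | 1 1 2⟩
  {5,6,9}:  v_{5} + v_{6} + v_{9} = v_{1} + 2·v_{3} — sig = ⟨3 | 1 2⟩
  {1,3,4,8}:  v_{1} + v_{3} + v_{4} + v_{8} = 0 — sig = ⟨4 | 0⟩
  {1,2,3,5,8}:  v_{1} + v_{2} + v_{3} + v_{5} + v_{8} = v_{10} — sig = ⟨5 | 1⟩

Sorted signature multiset PRS(X):
[⟨2 | 1⟩, ⟨2 | 1⟩, ⟨2 | 1 1⟩, ⟨2 | 1 1 1 2⟩, ⟨2 | 1 2⟩, ⟨2 | 2 2 3⟩, ⟨3 | 1⟩, ⟨3 | 1⟩, ⟨3 | 1 1 2⟩, ⟨3 | 1 2⟩, ⟨4 | 0⟩, ⟨5 | 1⟩]


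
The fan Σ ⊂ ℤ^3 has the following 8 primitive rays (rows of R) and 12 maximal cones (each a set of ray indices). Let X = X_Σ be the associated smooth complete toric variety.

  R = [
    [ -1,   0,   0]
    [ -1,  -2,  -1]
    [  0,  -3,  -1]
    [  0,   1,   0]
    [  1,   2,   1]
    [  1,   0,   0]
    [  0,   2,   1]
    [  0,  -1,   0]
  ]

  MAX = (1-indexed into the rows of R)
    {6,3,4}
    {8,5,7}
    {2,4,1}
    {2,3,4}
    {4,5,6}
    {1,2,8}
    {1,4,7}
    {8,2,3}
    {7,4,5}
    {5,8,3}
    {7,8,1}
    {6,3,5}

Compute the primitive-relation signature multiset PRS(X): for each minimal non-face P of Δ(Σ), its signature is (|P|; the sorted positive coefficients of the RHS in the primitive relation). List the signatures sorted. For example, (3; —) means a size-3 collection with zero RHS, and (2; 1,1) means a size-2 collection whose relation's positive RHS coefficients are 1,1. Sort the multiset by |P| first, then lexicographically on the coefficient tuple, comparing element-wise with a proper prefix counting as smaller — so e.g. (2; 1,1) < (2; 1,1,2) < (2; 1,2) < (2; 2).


11 minimal non-faces of Δ(Σ) (on 8 rays):

  {1,6}:  v_{1} + v_{6} = 0 — sig = (2; —)
  {2,5}:  v_{2} + v_{5} = 0 — sig = (2; —)
  {4,8}:  v_{4} + v_{8} = 0 — sig = (2; —)
  {1,5}:  v_{1} + v_{5} = v_{7} — sig = (2; 1)
  {2,7}:  v_{2} + v_{7} = v_{1} — sig = (2; 1)
  {3,7}:  v_{3} + v_{7} = v_{8} — sig = (2; 1)
  {6,7}:  v_{6} + v_{7} = v_{5} — sig = (2; 1)
  {1,3}:  v_{1} + v_{3} = v_{2} + v_{8} — sig = (2; 1,1)
  {2,6}:  v_{2} + v_{6} = v_{3} + v_{4} — sig = (2; 1,1)
  {6,8}:  v_{6} + v_{8} = v_{3} + v_{5} — sig = (2; 1,1)
  {3,4,5}:  v_{3} + v_{4} + v_{5} = v_{6} — sig = (3; 1)

so the primitive-relation signature multiset is
    |P|=2: 10 collections, coeffs (), (), (), (1), (1), (1), (1), (1,1), (1,1), (1,1)
    |P|=3: 1 collection, coeffs (1)


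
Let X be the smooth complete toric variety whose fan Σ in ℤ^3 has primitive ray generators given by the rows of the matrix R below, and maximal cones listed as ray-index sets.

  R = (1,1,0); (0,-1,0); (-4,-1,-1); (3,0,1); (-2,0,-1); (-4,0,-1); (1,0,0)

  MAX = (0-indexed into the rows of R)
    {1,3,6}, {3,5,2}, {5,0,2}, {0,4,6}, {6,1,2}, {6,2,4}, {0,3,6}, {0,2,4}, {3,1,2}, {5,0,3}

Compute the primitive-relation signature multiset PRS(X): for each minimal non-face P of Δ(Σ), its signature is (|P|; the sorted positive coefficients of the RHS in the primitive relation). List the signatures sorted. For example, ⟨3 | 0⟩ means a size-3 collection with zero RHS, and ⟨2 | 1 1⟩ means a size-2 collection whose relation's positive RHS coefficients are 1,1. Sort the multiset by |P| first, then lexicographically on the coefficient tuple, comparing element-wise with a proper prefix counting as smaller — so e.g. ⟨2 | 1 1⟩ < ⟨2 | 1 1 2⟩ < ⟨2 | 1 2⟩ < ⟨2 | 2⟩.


Primitive collections (9):

  • {0,1}:  v_{0} + v_{1} = v_{6}  →  sig = ⟨2 | 1⟩
  • {1,5}:  v_{1} + v_{5} = v_{2}  →  sig = ⟨2 | 1⟩
  • {3,4}:  v_{3} + v_{4} = v_{6}  →  sig = ⟨2 | 1⟩
  • {5,6}:  v_{5} + v_{6} = v_{0} + v_{2}  →  sig = ⟨2 | 1 1⟩
  • {1,4}:  v_{1} + v_{4} = v_{2} + 2·v_{6}  →  sig = ⟨2 | 1 2⟩
  • {4,5}:  v_{4} + v_{5} = 2·v_{0} + 2·v_{2}  →  sig = ⟨2 | 2 2⟩
  • {0,2,3}:  v_{0} + v_{2} + v_{3} = 0  →  sig = ⟨3 | 0⟩
  • {0,2,6}:  v_{0} + v_{2} + v_{6} = v_{4}  →  sig = ⟨3 | 1⟩
  • {2,3,6}:  v_{2} + v_{3} + v_{6} = v_{1}  →  sig = ⟨3 | 1⟩

Sorted signature multiset PRS(X):
{ ⟨2 | 1⟩ ×3,  ⟨2 | 1 1⟩,  ⟨2 | 1 2⟩,  ⟨2 | 2 2⟩,  ⟨3 | 0⟩,  ⟨3 | 1⟩ ×2 }


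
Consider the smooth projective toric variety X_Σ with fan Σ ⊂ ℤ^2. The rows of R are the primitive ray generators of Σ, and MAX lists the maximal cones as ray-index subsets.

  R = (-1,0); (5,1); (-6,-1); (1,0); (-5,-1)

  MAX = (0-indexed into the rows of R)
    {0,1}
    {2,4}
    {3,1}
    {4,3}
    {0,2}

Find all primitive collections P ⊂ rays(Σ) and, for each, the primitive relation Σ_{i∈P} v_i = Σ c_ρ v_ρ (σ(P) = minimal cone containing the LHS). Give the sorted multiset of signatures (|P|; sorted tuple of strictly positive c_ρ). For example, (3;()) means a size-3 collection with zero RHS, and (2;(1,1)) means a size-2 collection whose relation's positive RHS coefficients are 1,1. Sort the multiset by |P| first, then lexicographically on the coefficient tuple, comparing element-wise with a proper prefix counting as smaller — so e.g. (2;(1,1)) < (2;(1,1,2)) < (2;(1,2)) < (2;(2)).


The 5 primitive collections of Σ (r=5, n=2):

  • {0,3}:  v_{0} + v_{3} = 0 ; sig = (2;())
  • {1,4}:  v_{1} + v_{4} = 0 ; sig = (2;())
  • {0,4}:  v_{0} + v_{4} = v_{2} ; sig = (2;(1))
  • {1,2}:  v_{1} + v_{2} = v_{0} ; sig = (2;(1))
  • {2,3}:  v_{2} + v_{3} = v_{4} ; sig = (2;(1))

Signatures (|P|; sorted positive RHS coefficients), sorted:
    |P|=2: 5 collections, coeffs (), (), (1), (1), (1)


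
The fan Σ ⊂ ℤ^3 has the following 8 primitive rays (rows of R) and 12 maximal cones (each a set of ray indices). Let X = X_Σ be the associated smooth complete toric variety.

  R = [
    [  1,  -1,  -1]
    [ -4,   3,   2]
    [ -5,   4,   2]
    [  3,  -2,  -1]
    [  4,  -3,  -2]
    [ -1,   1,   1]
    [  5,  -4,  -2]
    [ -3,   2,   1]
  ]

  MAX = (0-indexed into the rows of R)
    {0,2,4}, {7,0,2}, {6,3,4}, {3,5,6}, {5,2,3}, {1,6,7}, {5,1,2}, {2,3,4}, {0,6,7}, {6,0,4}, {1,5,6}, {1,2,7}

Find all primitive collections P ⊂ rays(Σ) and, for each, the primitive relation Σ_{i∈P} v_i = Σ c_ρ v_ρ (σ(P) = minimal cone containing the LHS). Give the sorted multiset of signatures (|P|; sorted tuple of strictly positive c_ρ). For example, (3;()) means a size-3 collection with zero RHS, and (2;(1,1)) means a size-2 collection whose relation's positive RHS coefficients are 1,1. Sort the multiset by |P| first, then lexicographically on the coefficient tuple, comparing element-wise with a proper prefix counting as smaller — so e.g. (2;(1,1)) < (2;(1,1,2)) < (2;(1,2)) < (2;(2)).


The 10 primitive collections of Σ (r=8, n=3):

  • {0,5}:  v_{0} + v_{5} = 0 — sig = (2;())
  • {1,4}:  v_{1} + v_{4} = 0 — sig = (2;())
  • {2,6}:  v_{2} + v_{6} = 0 — sig = (2;())
  • {3,7}:  v_{3} + v_{7} = 0 — sig = (2;())
  • {0,1}:  v_{0} + v_{1} = v_{7} — sig = (2;(1))
  • {0,3}:  v_{0} + v_{3} = v_{4} — sig = (2;(1))
  • {1,3}:  v_{1} + v_{3} = v_{5} — sig = (2;(1))
  • {4,5}:  v_{4} + v_{5} = v_{3} — sig = (2;(1))
  • {4,7}:  v_{4} + v_{7} = v_{0} — sig = (2;(1))
  • {5,7}:  v_{5} + v_{7} = v_{1} — sig = (2;(1))

Signatures (|P|; sorted positive RHS coefficients), sorted:
    (2;())
    (2;())
    (2;())
    (2;())
    (2;(1))
    (2;(1))
    (2;(1))
    (2;(1))
    (2;(1))
    (2;(1))


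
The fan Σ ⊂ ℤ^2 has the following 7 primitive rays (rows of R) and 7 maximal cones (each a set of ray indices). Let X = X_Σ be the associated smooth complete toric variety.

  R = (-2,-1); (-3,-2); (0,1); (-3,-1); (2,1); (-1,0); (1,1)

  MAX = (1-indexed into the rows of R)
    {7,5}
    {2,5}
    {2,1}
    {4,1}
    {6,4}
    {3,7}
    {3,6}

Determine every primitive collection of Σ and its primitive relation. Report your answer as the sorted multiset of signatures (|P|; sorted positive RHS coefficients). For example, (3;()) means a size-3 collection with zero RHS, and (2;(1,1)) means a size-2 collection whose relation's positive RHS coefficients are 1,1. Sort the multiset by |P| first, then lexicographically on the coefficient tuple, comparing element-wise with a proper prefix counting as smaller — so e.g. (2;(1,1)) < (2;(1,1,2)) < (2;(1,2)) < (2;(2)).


The 14 primitive collections of Σ (r=7, n=2):

  • {1,5}:  v_{1} + v_{5} = 0 ; sig = (2;())
  • {1,6}:  v_{1} + v_{6} = v_{4} ; sig = (2;(1))
  • {1,7}:  v_{1} + v_{7} = v_{6} ; sig = (2;(1))
  • {2,3}:  v_{2} + v_{3} = v_{4} ; sig = (2;(1))
  • {2,7}:  v_{2} + v_{7} = v_{1} ; sig = (2;(1))
  • {4,5}:  v_{4} + v_{5} = v_{6} ; sig = (2;(1))
  • {5,6}:  v_{5} + v_{6} = v_{7} ; sig = (2;(1))
  • {6,7}:  v_{6} + v_{7} = v_{3} ; sig = (2;(1))
  • {1,3}:  v_{1} + v_{3} = 2·v_{6} ; sig = (2;(2))
  • {2,6}:  v_{2} + v_{6} = 2·v_{1} ; sig = (2;(2))
  • {3,5}:  v_{3} + v_{5} = 2·v_{7} ; sig = (2;(2))
  • {4,7}:  v_{4} + v_{7} = 2·v_{6} ; sig = (2;(2))
  • {2,4}:  v_{2} + v_{4} = 3·v_{1} ; sig = (2;(3))
  • {3,4}:  v_{3} + v_{4} = 3·v_{6} ; sig = (2;(3))

so the primitive-relation signature multiset is
    (2;())
    (2;(1))
    (2;(1))
    (2;(1))
    (2;(1))
    (2;(1))
    (2;(1))
    (2;(1))
    (2;(2))
    (2;(2))
    (2;(2))
    (2;(2))
    (2;(3))
    (2;(3))


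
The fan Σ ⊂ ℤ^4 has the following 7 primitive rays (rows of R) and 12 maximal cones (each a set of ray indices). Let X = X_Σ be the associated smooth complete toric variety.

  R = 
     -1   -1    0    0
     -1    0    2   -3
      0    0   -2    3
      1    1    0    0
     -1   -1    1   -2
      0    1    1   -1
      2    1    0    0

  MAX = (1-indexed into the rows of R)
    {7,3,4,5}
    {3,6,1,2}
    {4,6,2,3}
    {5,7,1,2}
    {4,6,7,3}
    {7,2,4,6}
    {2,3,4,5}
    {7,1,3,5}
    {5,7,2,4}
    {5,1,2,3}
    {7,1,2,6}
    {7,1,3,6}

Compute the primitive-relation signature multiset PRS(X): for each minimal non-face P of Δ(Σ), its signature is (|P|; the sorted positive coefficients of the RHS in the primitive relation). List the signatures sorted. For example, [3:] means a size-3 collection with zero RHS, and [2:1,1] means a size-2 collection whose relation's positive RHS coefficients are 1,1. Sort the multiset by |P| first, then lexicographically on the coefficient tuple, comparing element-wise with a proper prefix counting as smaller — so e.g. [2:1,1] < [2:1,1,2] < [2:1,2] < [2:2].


Σ has 3 primitive collections:

  P = {1,4}:  v_{1} + v_{4} = 0  so sig = [2:]
  P = {5,6}:  v_{5} + v_{6} = v_{2}  so sig = [2:1]
  P = {2,3,7}:  v_{2} + v_{3} + v_{7} = v_{4}  so sig = [3:1]

Signatures (|P|; sorted positive RHS coefficients), sorted:
{ [2:],  [2:1],  [3:1] }


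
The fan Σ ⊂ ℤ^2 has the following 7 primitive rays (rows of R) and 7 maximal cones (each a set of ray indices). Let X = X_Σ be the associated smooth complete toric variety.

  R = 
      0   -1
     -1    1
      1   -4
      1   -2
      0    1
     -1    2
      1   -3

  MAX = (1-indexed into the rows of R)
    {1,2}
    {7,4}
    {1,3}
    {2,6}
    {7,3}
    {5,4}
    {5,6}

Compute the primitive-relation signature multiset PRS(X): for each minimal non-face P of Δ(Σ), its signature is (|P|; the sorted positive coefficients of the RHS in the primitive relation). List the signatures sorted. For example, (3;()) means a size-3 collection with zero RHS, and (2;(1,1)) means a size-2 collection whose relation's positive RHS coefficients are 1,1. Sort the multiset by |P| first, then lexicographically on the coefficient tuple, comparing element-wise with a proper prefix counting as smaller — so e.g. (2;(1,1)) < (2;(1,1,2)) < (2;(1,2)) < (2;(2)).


Primitive collections (14):

  P = {1,5}:  v_{1} + v_{5} = 0 ; sig = (2;())
  P = {4,6}:  v_{4} + v_{6} = 0 ; sig = (2;())
  P = {1,4}:  v_{1} + v_{4} = v_{7} ; sig = (2;(1))
  P = {1,6}:  v_{1} + v_{6} = v_{2} ; sig = (2;(1))
  P = {1,7}:  v_{1} + v_{7} = v_{3} ; sig = (2;(1))
  P = {2,4}:  v_{2} + v_{4} = v_{1} ; sig = (2;(1))
  P = {2,5}:  v_{2} + v_{5} = v_{6} ; sig = (2;(1))
  P = {3,5}:  v_{3} + v_{5} = v_{7} ; sig = (2;(1))
  P = {5,7}:  v_{5} + v_{7} = v_{4} ; sig = (2;(1))
  P = {6,7}:  v_{6} + v_{7} = v_{1} ; sig = (2;(1))
  P = {2,7}:  v_{2} + v_{7} = 2·v_{1} ; sig = (2;(2))
  P = {3,4}:  v_{3} + v_{4} = 2·v_{7} ; sig = (2;(2))
  P = {3,6}:  v_{3} + v_{6} = 2·v_{1} ; sig = (2;(2))
  P = {2,3}:  v_{2} + v_{3} = 3·v_{1} ; sig = (2;(3))

Hence PRS(X_Σ) =
    (2;())
    (2;())
    (2;(1))
    (2;(1))
    (2;(1))
    (2;(1))
    (2;(1))
    (2;(1))
    (2;(1))
    (2;(1))
    (2;(2))
    (2;(2))
    (2;(2))
    (2;(3))
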